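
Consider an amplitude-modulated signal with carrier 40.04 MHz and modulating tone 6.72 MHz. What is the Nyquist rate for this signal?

AM sidebands sit at fc ± fm = 33.32 MHz and 46.76 MHz.
Highest-frequency component: 46.76 MHz.
Nyquist rate = 2 × 46.76 MHz = 93.52 MHz.

93.52 MHz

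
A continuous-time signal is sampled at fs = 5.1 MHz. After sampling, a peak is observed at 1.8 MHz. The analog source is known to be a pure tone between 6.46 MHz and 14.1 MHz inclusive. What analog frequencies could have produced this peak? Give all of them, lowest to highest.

6.9 MHz, 8.4 MHz, 12 MHz, 13.5 MHz

Frequencies that alias to 1.8 MHz are k·fs ± 1.8 MHz for integer k ≥ 0.
k=0: 1.8 MHz.
k=1: 3.3 MHz, 6.9 MHz.
k=2: 8.4 MHz, 12 MHz.
k=3: 13.5 MHz, 17.1 MHz.
k=4: 18.6 MHz, 22.2 MHz.
Within [6.46 MHz, 14.1 MHz]: 6.9 MHz, 8.4 MHz, 12 MHz, 13.5 MHz.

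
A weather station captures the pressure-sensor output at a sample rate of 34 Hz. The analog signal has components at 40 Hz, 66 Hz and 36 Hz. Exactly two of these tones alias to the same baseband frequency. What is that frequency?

2 Hz

fs/2 = 17 Hz.
40 Hz mod fs = 6 Hz.
6 Hz ≤ fs/2 = 17 Hz, appears at 6 Hz.
66 Hz mod fs = 32 Hz.
32 Hz > fs/2 = 17 Hz, folds to fs − 32 Hz = 2 Hz.
36 Hz mod fs = 2 Hz.
2 Hz ≤ fs/2 = 17 Hz, appears at 2 Hz.
36 Hz and 66 Hz both map to 2 Hz.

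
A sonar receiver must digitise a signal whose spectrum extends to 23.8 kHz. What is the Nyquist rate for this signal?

47.6 kHz

Nyquist rate = 2 × 23.8 kHz = 47.6 kHz.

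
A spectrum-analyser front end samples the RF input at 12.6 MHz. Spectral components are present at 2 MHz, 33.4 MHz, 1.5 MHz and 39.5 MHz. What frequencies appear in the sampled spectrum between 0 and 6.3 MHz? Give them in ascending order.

fs/2 = 6.3 MHz.
2 MHz ≤ fs/2 = 6.3 MHz, passes unchanged.
33.4 MHz mod fs = 8.2 MHz.
8.2 MHz > fs/2 = 6.3 MHz, folds to fs − 8.2 MHz = 4.4 MHz.
1.5 MHz ≤ fs/2 = 6.3 MHz, passes unchanged.
39.5 MHz mod fs = 1.7 MHz.
1.7 MHz ≤ fs/2 = 6.3 MHz, appears at 1.7 MHz.
Distinct values: {1.5 MHz, 1.7 MHz, 2 MHz, 4.4 MHz}.

1.5 MHz, 1.7 MHz, 2 MHz, 4.4 MHz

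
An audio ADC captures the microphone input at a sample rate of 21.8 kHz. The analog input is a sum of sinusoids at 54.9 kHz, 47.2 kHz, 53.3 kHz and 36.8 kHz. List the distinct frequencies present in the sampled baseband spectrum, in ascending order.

3.6 kHz, 6.8 kHz, 9.7 kHz, 10.5 kHz

fs/2 = 10.9 kHz.
54.9 kHz mod fs = 11.3 kHz.
11.3 kHz > fs/2 = 10.9 kHz, folds to fs − 11.3 kHz = 10.5 kHz.
47.2 kHz mod fs = 3.6 kHz.
3.6 kHz ≤ fs/2 = 10.9 kHz, appears at 3.6 kHz.
53.3 kHz mod fs = 9.7 kHz.
9.7 kHz ≤ fs/2 = 10.9 kHz, appears at 9.7 kHz.
36.8 kHz mod fs = 15 kHz.
15 kHz > fs/2 = 10.9 kHz, folds to fs − 15 kHz = 6.8 kHz.
Distinct values: {3.6 kHz, 6.8 kHz, 9.7 kHz, 10.5 kHz}.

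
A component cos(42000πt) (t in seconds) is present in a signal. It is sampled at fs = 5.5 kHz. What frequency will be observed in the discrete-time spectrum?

ω = 42000π rad/s → f = ω/(2π) = 21000 Hz = 21 kHz.
21 kHz mod fs = 4.5 kHz.
4.5 kHz > fs/2 = 2.75 kHz, folds to fs − 4.5 kHz = 1 kHz.

1 kHz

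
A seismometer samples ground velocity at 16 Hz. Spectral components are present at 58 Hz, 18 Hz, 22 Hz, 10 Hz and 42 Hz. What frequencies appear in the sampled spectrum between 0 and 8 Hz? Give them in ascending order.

2 Hz, 6 Hz

fs/2 = 8 Hz.
58 Hz mod fs = 10 Hz.
10 Hz > fs/2 = 8 Hz, folds to fs − 10 Hz = 6 Hz.
18 Hz mod fs = 2 Hz.
2 Hz ≤ fs/2 = 8 Hz, appears at 2 Hz.
22 Hz mod fs = 6 Hz.
6 Hz ≤ fs/2 = 8 Hz, appears at 6 Hz.
10 Hz > fs/2 = 8 Hz, folds to fs − 10 Hz = 6 Hz.
42 Hz mod fs = 10 Hz.
10 Hz > fs/2 = 8 Hz, folds to fs − 10 Hz = 6 Hz.
Distinct values: {2 Hz, 6 Hz}.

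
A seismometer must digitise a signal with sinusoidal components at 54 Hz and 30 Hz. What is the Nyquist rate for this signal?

Highest-frequency component: 54 Hz.
Nyquist rate = 2 × 54 Hz = 108 Hz.

108 Hz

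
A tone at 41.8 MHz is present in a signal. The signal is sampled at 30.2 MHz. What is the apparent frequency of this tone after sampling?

11.6 MHz

41.8 MHz mod fs = 11.6 MHz.
11.6 MHz ≤ fs/2 = 15.1 MHz, appears at 11.6 MHz.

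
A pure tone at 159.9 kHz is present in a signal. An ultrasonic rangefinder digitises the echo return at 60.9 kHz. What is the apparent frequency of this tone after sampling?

22.8 kHz

159.9 kHz mod fs = 38.1 kHz.
38.1 kHz > fs/2 = 30.45 kHz, folds to fs − 38.1 kHz = 22.8 kHz.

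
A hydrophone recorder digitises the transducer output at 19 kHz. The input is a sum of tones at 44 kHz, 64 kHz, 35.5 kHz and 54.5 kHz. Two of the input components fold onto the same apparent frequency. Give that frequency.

fs/2 = 9.5 kHz.
44 kHz mod fs = 6 kHz.
6 kHz ≤ fs/2 = 9.5 kHz, appears at 6 kHz.
64 kHz mod fs = 7 kHz.
7 kHz ≤ fs/2 = 9.5 kHz, appears at 7 kHz.
35.5 kHz mod fs = 16.5 kHz.
16.5 kHz > fs/2 = 9.5 kHz, folds to fs − 16.5 kHz = 2.5 kHz.
54.5 kHz mod fs = 16.5 kHz.
16.5 kHz > fs/2 = 9.5 kHz, folds to fs − 16.5 kHz = 2.5 kHz.
35.5 kHz and 54.5 kHz both map to 2.5 kHz.

2.5 kHz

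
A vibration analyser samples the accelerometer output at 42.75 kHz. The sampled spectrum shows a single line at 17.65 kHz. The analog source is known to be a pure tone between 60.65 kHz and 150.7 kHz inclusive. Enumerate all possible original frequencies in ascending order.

67.85 kHz, 103.15 kHz, 110.6 kHz, 145.9 kHz

Frequencies that alias to 17.65 kHz are k·fs ± 17.65 kHz for integer k ≥ 0.
k=0: 17.65 kHz.
k=1: 25.1 kHz, 60.4 kHz.
k=2: 67.85 kHz, 103.15 kHz.
k=3: 110.6 kHz, 145.9 kHz.
k=4: 153.35 kHz, 188.65 kHz.
Within [60.65 kHz, 150.7 kHz]: 67.85 kHz, 103.15 kHz, 110.6 kHz, 145.9 kHz.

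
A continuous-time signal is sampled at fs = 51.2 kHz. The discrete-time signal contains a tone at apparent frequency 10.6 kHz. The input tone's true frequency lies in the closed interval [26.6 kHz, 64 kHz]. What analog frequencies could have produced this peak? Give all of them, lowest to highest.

40.6 kHz, 61.8 kHz

Frequencies that alias to 10.6 kHz are k·fs ± 10.6 kHz for integer k ≥ 0.
k=0: 10.6 kHz.
k=1: 40.6 kHz, 61.8 kHz.
k=2: 91.8 kHz, 113 kHz.
Within [26.6 kHz, 64 kHz]: 40.6 kHz, 61.8 kHz.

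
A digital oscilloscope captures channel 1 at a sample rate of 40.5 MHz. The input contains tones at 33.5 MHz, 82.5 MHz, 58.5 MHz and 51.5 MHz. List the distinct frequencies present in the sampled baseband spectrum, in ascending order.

fs/2 = 20.25 MHz.
33.5 MHz > fs/2 = 20.25 MHz, folds to fs − 33.5 MHz = 7 MHz.
82.5 MHz mod fs = 1.5 MHz.
1.5 MHz ≤ fs/2 = 20.25 MHz, appears at 1.5 MHz.
58.5 MHz mod fs = 18 MHz.
18 MHz ≤ fs/2 = 20.25 MHz, appears at 18 MHz.
51.5 MHz mod fs = 11 MHz.
11 MHz ≤ fs/2 = 20.25 MHz, appears at 11 MHz.
Distinct values: {1.5 MHz, 7 MHz, 11 MHz, 18 MHz}.

1.5 MHz, 7 MHz, 11 MHz, 18 MHz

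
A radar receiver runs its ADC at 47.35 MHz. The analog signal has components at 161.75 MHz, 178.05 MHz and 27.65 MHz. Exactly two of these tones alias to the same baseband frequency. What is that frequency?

19.7 MHz

fs/2 = 23.675 MHz.
161.75 MHz mod fs = 19.7 MHz.
19.7 MHz ≤ fs/2 = 23.675 MHz, appears at 19.7 MHz.
178.05 MHz mod fs = 36 MHz.
36 MHz > fs/2 = 23.675 MHz, folds to fs − 36 MHz = 11.35 MHz.
27.65 MHz > fs/2 = 23.675 MHz, folds to fs − 27.65 MHz = 19.7 MHz.
27.65 MHz and 161.75 MHz both map to 19.7 MHz.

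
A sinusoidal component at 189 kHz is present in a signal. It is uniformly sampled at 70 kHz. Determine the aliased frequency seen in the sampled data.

189 kHz mod fs = 49 kHz.
49 kHz > fs/2 = 35 kHz, folds to fs − 49 kHz = 21 kHz.

21 kHz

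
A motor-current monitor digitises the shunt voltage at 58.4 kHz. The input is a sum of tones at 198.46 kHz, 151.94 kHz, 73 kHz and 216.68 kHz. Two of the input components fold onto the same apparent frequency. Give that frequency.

fs/2 = 29.2 kHz.
198.46 kHz mod fs = 23.26 kHz.
23.26 kHz ≤ fs/2 = 29.2 kHz, appears at 23.26 kHz.
151.94 kHz mod fs = 35.14 kHz.
35.14 kHz > fs/2 = 29.2 kHz, folds to fs − 35.14 kHz = 23.26 kHz.
73 kHz mod fs = 14.6 kHz.
14.6 kHz ≤ fs/2 = 29.2 kHz, appears at 14.6 kHz.
216.68 kHz mod fs = 41.48 kHz.
41.48 kHz > fs/2 = 29.2 kHz, folds to fs − 41.48 kHz = 16.92 kHz.
151.94 kHz and 198.46 kHz both map to 23.26 kHz.

23.26 kHz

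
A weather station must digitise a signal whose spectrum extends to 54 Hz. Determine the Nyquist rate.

108 Hz

Nyquist rate = 2 × 54 Hz = 108 Hz.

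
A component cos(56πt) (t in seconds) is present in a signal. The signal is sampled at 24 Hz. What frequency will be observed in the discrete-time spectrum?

4 Hz

ω = 56π rad/s → f = ω/(2π) = 28 Hz.
28 Hz mod fs = 4 Hz.
4 Hz ≤ fs/2 = 12 Hz, appears at 4 Hz.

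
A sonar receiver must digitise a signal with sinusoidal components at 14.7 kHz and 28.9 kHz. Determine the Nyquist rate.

Highest-frequency component: 28.9 kHz.
Nyquist rate = 2 × 28.9 kHz = 57.8 kHz.

57.8 kHz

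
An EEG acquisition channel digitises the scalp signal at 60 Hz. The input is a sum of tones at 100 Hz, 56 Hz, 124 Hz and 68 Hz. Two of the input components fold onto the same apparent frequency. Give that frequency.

4 Hz

fs/2 = 30 Hz.
100 Hz mod fs = 40 Hz.
40 Hz > fs/2 = 30 Hz, folds to fs − 40 Hz = 20 Hz.
56 Hz > fs/2 = 30 Hz, folds to fs − 56 Hz = 4 Hz.
124 Hz mod fs = 4 Hz.
4 Hz ≤ fs/2 = 30 Hz, appears at 4 Hz.
68 Hz mod fs = 8 Hz.
8 Hz ≤ fs/2 = 30 Hz, appears at 8 Hz.
56 Hz and 124 Hz both map to 4 Hz.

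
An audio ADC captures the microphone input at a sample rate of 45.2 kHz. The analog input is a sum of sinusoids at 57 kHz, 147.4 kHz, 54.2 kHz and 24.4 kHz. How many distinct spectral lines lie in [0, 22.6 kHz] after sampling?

fs/2 = 22.6 kHz.
57 kHz mod fs = 11.8 kHz.
11.8 kHz ≤ fs/2 = 22.6 kHz, appears at 11.8 kHz.
147.4 kHz mod fs = 11.8 kHz.
11.8 kHz ≤ fs/2 = 22.6 kHz, appears at 11.8 kHz.
54.2 kHz mod fs = 9 kHz.
9 kHz ≤ fs/2 = 22.6 kHz, appears at 9 kHz.
24.4 kHz > fs/2 = 22.6 kHz, folds to fs − 24.4 kHz = 20.8 kHz.
Distinct values: {9 kHz, 11.8 kHz, 20.8 kHz} → 3.

3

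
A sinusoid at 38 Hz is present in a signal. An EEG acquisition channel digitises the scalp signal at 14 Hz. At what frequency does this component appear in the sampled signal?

38 Hz mod fs = 10 Hz.
10 Hz > fs/2 = 7 Hz, folds to fs − 10 Hz = 4 Hz.

4 Hz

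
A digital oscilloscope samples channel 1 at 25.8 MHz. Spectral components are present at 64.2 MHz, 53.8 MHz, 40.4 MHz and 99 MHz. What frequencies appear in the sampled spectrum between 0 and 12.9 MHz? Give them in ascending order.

fs/2 = 12.9 MHz.
64.2 MHz mod fs = 12.6 MHz.
12.6 MHz ≤ fs/2 = 12.9 MHz, appears at 12.6 MHz.
53.8 MHz mod fs = 2.2 MHz.
2.2 MHz ≤ fs/2 = 12.9 MHz, appears at 2.2 MHz.
40.4 MHz mod fs = 14.6 MHz.
14.6 MHz > fs/2 = 12.9 MHz, folds to fs − 14.6 MHz = 11.2 MHz.
99 MHz mod fs = 21.6 MHz.
21.6 MHz > fs/2 = 12.9 MHz, folds to fs − 21.6 MHz = 4.2 MHz.
Distinct values: {2.2 MHz, 4.2 MHz, 11.2 MHz, 12.6 MHz}.

2.2 MHz, 4.2 MHz, 11.2 MHz, 12.6 MHz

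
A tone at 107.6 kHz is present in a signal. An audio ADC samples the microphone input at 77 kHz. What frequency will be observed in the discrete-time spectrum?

30.6 kHz

107.6 kHz mod fs = 30.6 kHz.
30.6 kHz ≤ fs/2 = 38.5 kHz, appears at 30.6 kHz.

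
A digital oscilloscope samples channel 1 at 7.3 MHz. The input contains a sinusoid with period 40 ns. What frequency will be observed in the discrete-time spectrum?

T = 40 ns → f = 1/T = 25 MHz.
25 MHz mod fs = 3.1 MHz.
3.1 MHz ≤ fs/2 = 3.65 MHz, appears at 3.1 MHz.

3.1 MHz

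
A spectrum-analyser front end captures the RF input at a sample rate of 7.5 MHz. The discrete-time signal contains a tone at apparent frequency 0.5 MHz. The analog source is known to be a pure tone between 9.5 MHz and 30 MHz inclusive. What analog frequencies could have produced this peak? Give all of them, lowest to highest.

Frequencies that alias to 0.5 MHz are k·fs ± 0.5 MHz for integer k ≥ 0.
k=0: 0.5 MHz.
k=1: 7 MHz, 8 MHz.
k=2: 14.5 MHz, 15.5 MHz.
k=3: 22 MHz, 23 MHz.
k=4: 29.5 MHz, 30.5 MHz.
k=5: 37 MHz, 38 MHz.
Within [9.5 MHz, 30 MHz]: 14.5 MHz, 15.5 MHz, 22 MHz, 23 MHz, 29.5 MHz.

14.5 MHz, 15.5 MHz, 22 MHz, 23 MHz, 29.5 MHz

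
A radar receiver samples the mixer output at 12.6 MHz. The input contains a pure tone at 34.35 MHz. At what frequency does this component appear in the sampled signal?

34.35 MHz mod fs = 9.15 MHz.
9.15 MHz > fs/2 = 6.3 MHz, folds to fs − 9.15 MHz = 3.45 MHz.

3.45 MHz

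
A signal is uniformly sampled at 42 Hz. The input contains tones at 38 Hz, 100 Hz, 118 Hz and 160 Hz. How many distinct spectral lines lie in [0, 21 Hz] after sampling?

fs/2 = 21 Hz.
38 Hz > fs/2 = 21 Hz, folds to fs − 38 Hz = 4 Hz.
100 Hz mod fs = 16 Hz.
16 Hz ≤ fs/2 = 21 Hz, appears at 16 Hz.
118 Hz mod fs = 34 Hz.
34 Hz > fs/2 = 21 Hz, folds to fs − 34 Hz = 8 Hz.
160 Hz mod fs = 34 Hz.
34 Hz > fs/2 = 21 Hz, folds to fs − 34 Hz = 8 Hz.
Distinct values: {4 Hz, 8 Hz, 16 Hz} → 3.

3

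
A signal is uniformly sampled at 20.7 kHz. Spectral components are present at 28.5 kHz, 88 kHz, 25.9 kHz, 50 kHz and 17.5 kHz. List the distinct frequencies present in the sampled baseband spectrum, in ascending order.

3.2 kHz, 5.2 kHz, 7.8 kHz, 8.6 kHz

fs/2 = 10.35 kHz.
28.5 kHz mod fs = 7.8 kHz.
7.8 kHz ≤ fs/2 = 10.35 kHz, appears at 7.8 kHz.
88 kHz mod fs = 5.2 kHz.
5.2 kHz ≤ fs/2 = 10.35 kHz, appears at 5.2 kHz.
25.9 kHz mod fs = 5.2 kHz.
5.2 kHz ≤ fs/2 = 10.35 kHz, appears at 5.2 kHz.
50 kHz mod fs = 8.6 kHz.
8.6 kHz ≤ fs/2 = 10.35 kHz, appears at 8.6 kHz.
17.5 kHz > fs/2 = 10.35 kHz, folds to fs − 17.5 kHz = 3.2 kHz.
Distinct values: {3.2 kHz, 5.2 kHz, 7.8 kHz, 8.6 kHz}.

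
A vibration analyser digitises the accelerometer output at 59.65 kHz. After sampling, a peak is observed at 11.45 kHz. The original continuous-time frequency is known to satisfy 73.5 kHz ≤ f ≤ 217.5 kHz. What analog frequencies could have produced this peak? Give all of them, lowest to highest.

107.85 kHz, 130.75 kHz, 167.5 kHz, 190.4 kHz

Frequencies that alias to 11.45 kHz are k·fs ± 11.45 kHz for integer k ≥ 0.
k=0: 11.45 kHz.
k=1: 48.2 kHz, 71.1 kHz.
k=2: 107.85 kHz, 130.75 kHz.
k=3: 167.5 kHz, 190.4 kHz.
k=4: 227.15 kHz, 250.05 kHz.
Within [73.5 kHz, 217.5 kHz]: 107.85 kHz, 130.75 kHz, 167.5 kHz, 190.4 kHz.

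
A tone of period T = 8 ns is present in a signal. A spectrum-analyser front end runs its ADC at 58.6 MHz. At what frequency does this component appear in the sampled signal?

7.8 MHz

T = 8 ns → f = 1/T = 125 MHz.
125 MHz mod fs = 7.8 MHz.
7.8 MHz ≤ fs/2 = 29.3 MHz, appears at 7.8 MHz.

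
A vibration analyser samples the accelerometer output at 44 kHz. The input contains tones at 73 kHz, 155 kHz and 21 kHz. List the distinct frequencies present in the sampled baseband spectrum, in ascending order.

15 kHz, 21 kHz

fs/2 = 22 kHz.
73 kHz mod fs = 29 kHz.
29 kHz > fs/2 = 22 kHz, folds to fs − 29 kHz = 15 kHz.
155 kHz mod fs = 23 kHz.
23 kHz > fs/2 = 22 kHz, folds to fs − 23 kHz = 21 kHz.
21 kHz ≤ fs/2 = 22 kHz, passes unchanged.
Distinct values: {15 kHz, 21 kHz}.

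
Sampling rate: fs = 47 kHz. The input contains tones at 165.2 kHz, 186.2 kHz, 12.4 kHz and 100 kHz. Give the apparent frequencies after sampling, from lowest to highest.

fs/2 = 23.5 kHz.
165.2 kHz mod fs = 24.2 kHz.
24.2 kHz > fs/2 = 23.5 kHz, folds to fs − 24.2 kHz = 22.8 kHz.
186.2 kHz mod fs = 45.2 kHz.
45.2 kHz > fs/2 = 23.5 kHz, folds to fs − 45.2 kHz = 1.8 kHz.
12.4 kHz ≤ fs/2 = 23.5 kHz, passes unchanged.
100 kHz mod fs = 6 kHz.
6 kHz ≤ fs/2 = 23.5 kHz, appears at 6 kHz.
Distinct values: {1.8 kHz, 6 kHz, 12.4 kHz, 22.8 kHz}.

1.8 kHz, 6 kHz, 12.4 kHz, 22.8 kHz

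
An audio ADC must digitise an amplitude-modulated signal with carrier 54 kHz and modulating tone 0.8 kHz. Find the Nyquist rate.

109.6 kHz

AM sidebands sit at fc ± fm = 53.2 kHz and 54.8 kHz.
Highest-frequency component: 54.8 kHz.
Nyquist rate = 2 × 54.8 kHz = 109.6 kHz.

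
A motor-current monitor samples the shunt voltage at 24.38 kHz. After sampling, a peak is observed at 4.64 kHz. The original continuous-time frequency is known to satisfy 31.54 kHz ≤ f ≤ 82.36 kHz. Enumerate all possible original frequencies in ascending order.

44.12 kHz, 53.4 kHz, 68.5 kHz, 77.78 kHz

Frequencies that alias to 4.64 kHz are k·fs ± 4.64 kHz for integer k ≥ 0.
k=0: 4.64 kHz.
k=1: 19.74 kHz, 29.02 kHz.
k=2: 44.12 kHz, 53.4 kHz.
k=3: 68.5 kHz, 77.78 kHz.
k=4: 92.88 kHz, 102.16 kHz.
Within [31.54 kHz, 82.36 kHz]: 44.12 kHz, 53.4 kHz, 68.5 kHz, 77.78 kHz.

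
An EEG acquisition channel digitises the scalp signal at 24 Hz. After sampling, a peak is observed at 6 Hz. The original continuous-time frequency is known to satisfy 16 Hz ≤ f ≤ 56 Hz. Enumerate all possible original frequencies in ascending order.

Frequencies that alias to 6 Hz are k·fs ± 6 Hz for integer k ≥ 0.
k=0: 6 Hz.
k=1: 18 Hz, 30 Hz.
k=2: 42 Hz, 54 Hz.
k=3: 66 Hz, 78 Hz.
Within [16 Hz, 56 Hz]: 18 Hz, 30 Hz, 42 Hz, 54 Hz.

18 Hz, 30 Hz, 42 Hz, 54 Hz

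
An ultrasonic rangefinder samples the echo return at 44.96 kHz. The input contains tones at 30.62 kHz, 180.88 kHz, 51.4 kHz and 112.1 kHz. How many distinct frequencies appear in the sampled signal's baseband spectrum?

4

fs/2 = 22.48 kHz.
30.62 kHz > fs/2 = 22.48 kHz, folds to fs − 30.62 kHz = 14.34 kHz.
180.88 kHz mod fs = 1.04 kHz.
1.04 kHz ≤ fs/2 = 22.48 kHz, appears at 1.04 kHz.
51.4 kHz mod fs = 6.44 kHz.
6.44 kHz ≤ fs/2 = 22.48 kHz, appears at 6.44 kHz.
112.1 kHz mod fs = 22.18 kHz.
22.18 kHz ≤ fs/2 = 22.48 kHz, appears at 22.18 kHz.
Distinct values: {1.04 kHz, 6.44 kHz, 14.34 kHz, 22.18 kHz} → 4.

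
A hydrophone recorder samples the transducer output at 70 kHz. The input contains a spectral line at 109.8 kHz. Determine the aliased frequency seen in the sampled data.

30.2 kHz

109.8 kHz mod fs = 39.8 kHz.
39.8 kHz > fs/2 = 35 kHz, folds to fs − 39.8 kHz = 30.2 kHz.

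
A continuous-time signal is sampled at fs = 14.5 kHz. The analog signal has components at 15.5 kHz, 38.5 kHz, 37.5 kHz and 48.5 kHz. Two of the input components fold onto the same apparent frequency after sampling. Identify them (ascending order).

fs/2 = 7.25 kHz.
15.5 kHz mod fs = 1 kHz.
1 kHz ≤ fs/2 = 7.25 kHz, appears at 1 kHz.
38.5 kHz mod fs = 9.5 kHz.
9.5 kHz > fs/2 = 7.25 kHz, folds to fs − 9.5 kHz = 5 kHz.
37.5 kHz mod fs = 8.5 kHz.
8.5 kHz > fs/2 = 7.25 kHz, folds to fs − 8.5 kHz = 6 kHz.
48.5 kHz mod fs = 5 kHz.
5 kHz ≤ fs/2 = 7.25 kHz, appears at 5 kHz.
38.5 kHz and 48.5 kHz both map to 5 kHz.

38.5 kHz, 48.5 kHz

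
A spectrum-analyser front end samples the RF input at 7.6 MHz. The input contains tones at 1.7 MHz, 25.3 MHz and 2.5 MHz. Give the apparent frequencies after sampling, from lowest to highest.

fs/2 = 3.8 MHz.
1.7 MHz ≤ fs/2 = 3.8 MHz, passes unchanged.
25.3 MHz mod fs = 2.5 MHz.
2.5 MHz ≤ fs/2 = 3.8 MHz, appears at 2.5 MHz.
2.5 MHz ≤ fs/2 = 3.8 MHz, passes unchanged.
Distinct values: {1.7 MHz, 2.5 MHz}.

1.7 MHz, 2.5 MHz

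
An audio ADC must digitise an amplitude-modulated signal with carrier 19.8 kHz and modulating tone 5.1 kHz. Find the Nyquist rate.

49.8 kHz

AM sidebands sit at fc ± fm = 14.7 kHz and 24.9 kHz.
Highest-frequency component: 24.9 kHz.
Nyquist rate = 2 × 24.9 kHz = 49.8 kHz.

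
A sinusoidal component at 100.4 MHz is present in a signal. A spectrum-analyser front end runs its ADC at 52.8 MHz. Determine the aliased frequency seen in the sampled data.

100.4 MHz mod fs = 47.6 MHz.
47.6 MHz > fs/2 = 26.4 MHz, folds to fs − 47.6 MHz = 5.2 MHz.

5.2 MHz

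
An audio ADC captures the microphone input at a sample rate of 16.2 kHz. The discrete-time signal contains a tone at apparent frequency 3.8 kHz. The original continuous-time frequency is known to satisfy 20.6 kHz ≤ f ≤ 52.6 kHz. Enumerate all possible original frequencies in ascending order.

Frequencies that alias to 3.8 kHz are k·fs ± 3.8 kHz for integer k ≥ 0.
k=0: 3.8 kHz.
k=1: 12.4 kHz, 20 kHz.
k=2: 28.6 kHz, 36.2 kHz.
k=3: 44.8 kHz, 52.4 kHz.
k=4: 61 kHz, 68.6 kHz.
Within [20.6 kHz, 52.6 kHz]: 28.6 kHz, 36.2 kHz, 44.8 kHz, 52.4 kHz.

28.6 kHz, 36.2 kHz, 44.8 kHz, 52.4 kHz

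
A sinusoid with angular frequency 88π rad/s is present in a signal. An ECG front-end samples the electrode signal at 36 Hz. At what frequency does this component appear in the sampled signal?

ω = 88π rad/s → f = ω/(2π) = 44 Hz.
44 Hz mod fs = 8 Hz.
8 Hz ≤ fs/2 = 18 Hz, appears at 8 Hz.

8 Hz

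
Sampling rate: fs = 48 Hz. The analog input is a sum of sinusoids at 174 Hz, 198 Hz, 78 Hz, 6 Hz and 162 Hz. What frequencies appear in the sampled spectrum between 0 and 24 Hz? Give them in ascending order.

fs/2 = 24 Hz.
174 Hz mod fs = 30 Hz.
30 Hz > fs/2 = 24 Hz, folds to fs − 30 Hz = 18 Hz.
198 Hz mod fs = 6 Hz.
6 Hz ≤ fs/2 = 24 Hz, appears at 6 Hz.
78 Hz mod fs = 30 Hz.
30 Hz > fs/2 = 24 Hz, folds to fs − 30 Hz = 18 Hz.
6 Hz ≤ fs/2 = 24 Hz, passes unchanged.
162 Hz mod fs = 18 Hz.
18 Hz ≤ fs/2 = 24 Hz, appears at 18 Hz.
Distinct values: {6 Hz, 18 Hz}.

6 Hz, 18 Hz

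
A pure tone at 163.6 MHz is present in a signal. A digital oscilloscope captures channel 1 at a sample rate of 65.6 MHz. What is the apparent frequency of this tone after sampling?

32.4 MHz

163.6 MHz mod fs = 32.4 MHz.
32.4 MHz ≤ fs/2 = 32.8 MHz, appears at 32.4 MHz.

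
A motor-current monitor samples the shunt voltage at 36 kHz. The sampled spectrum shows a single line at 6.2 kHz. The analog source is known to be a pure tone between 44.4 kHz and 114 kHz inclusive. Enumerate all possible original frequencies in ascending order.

65.8 kHz, 78.2 kHz, 101.8 kHz

Frequencies that alias to 6.2 kHz are k·fs ± 6.2 kHz for integer k ≥ 0.
k=0: 6.2 kHz.
k=1: 29.8 kHz, 42.2 kHz.
k=2: 65.8 kHz, 78.2 kHz.
k=3: 101.8 kHz, 114.2 kHz.
k=4: 137.8 kHz, 150.2 kHz.
Within [44.4 kHz, 114 kHz]: 65.8 kHz, 78.2 kHz, 101.8 kHz.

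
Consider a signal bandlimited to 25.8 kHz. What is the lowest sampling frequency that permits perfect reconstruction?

Nyquist rate = 2 × 25.8 kHz = 51.6 kHz.

51.6 kHz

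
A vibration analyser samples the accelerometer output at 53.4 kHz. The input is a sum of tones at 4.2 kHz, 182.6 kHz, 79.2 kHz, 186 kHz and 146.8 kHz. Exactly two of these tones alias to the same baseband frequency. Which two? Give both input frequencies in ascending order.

fs/2 = 26.7 kHz.
4.2 kHz ≤ fs/2 = 26.7 kHz, passes unchanged.
182.6 kHz mod fs = 22.4 kHz.
22.4 kHz ≤ fs/2 = 26.7 kHz, appears at 22.4 kHz.
79.2 kHz mod fs = 25.8 kHz.
25.8 kHz ≤ fs/2 = 26.7 kHz, appears at 25.8 kHz.
186 kHz mod fs = 25.8 kHz.
25.8 kHz ≤ fs/2 = 26.7 kHz, appears at 25.8 kHz.
146.8 kHz mod fs = 40 kHz.
40 kHz > fs/2 = 26.7 kHz, folds to fs − 40 kHz = 13.4 kHz.
79.2 kHz and 186 kHz both map to 25.8 kHz.

79.2 kHz, 186 kHz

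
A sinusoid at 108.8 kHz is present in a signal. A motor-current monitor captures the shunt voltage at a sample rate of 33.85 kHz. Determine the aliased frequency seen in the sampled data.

108.8 kHz mod fs = 7.25 kHz.
7.25 kHz ≤ fs/2 = 16.925 kHz, appears at 7.25 kHz.

7.25 kHz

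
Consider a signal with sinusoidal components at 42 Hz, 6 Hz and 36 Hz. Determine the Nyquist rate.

Highest-frequency component: 42 Hz.
Nyquist rate = 2 × 42 Hz = 84 Hz.

84 Hz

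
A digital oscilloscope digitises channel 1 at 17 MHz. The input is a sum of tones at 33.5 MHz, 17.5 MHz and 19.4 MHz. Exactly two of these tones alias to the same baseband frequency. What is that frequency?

fs/2 = 8.5 MHz.
33.5 MHz mod fs = 16.5 MHz.
16.5 MHz > fs/2 = 8.5 MHz, folds to fs − 16.5 MHz = 0.5 MHz.
17.5 MHz mod fs = 0.5 MHz.
0.5 MHz ≤ fs/2 = 8.5 MHz, appears at 0.5 MHz.
19.4 MHz mod fs = 2.4 MHz.
2.4 MHz ≤ fs/2 = 8.5 MHz, appears at 2.4 MHz.
17.5 MHz and 33.5 MHz both map to 0.5 MHz.

0.5 MHz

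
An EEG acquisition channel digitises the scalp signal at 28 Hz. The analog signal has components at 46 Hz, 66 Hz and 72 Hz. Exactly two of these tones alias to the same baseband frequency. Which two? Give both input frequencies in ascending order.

46 Hz, 66 Hz

fs/2 = 14 Hz.
46 Hz mod fs = 18 Hz.
18 Hz > fs/2 = 14 Hz, folds to fs − 18 Hz = 10 Hz.
66 Hz mod fs = 10 Hz.
10 Hz ≤ fs/2 = 14 Hz, appears at 10 Hz.
72 Hz mod fs = 16 Hz.
16 Hz > fs/2 = 14 Hz, folds to fs − 16 Hz = 12 Hz.
46 Hz and 66 Hz both map to 10 Hz.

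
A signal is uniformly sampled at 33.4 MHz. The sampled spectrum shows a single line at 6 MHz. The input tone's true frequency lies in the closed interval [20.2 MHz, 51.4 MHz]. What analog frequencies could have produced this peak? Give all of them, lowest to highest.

27.4 MHz, 39.4 MHz

Frequencies that alias to 6 MHz are k·fs ± 6 MHz for integer k ≥ 0.
k=0: 6 MHz.
k=1: 27.4 MHz, 39.4 MHz.
k=2: 60.8 MHz, 72.8 MHz.
Within [20.2 MHz, 51.4 MHz]: 27.4 MHz, 39.4 MHz.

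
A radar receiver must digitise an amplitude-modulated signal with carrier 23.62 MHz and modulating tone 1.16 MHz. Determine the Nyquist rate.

AM sidebands sit at fc ± fm = 22.46 MHz and 24.78 MHz.
Highest-frequency component: 24.78 MHz.
Nyquist rate = 2 × 24.78 MHz = 49.56 MHz.

49.56 MHz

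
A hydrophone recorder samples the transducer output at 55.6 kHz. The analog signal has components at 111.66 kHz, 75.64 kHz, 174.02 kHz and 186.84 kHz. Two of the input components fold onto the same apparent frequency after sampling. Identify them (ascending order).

75.64 kHz, 186.84 kHz

fs/2 = 27.8 kHz.
111.66 kHz mod fs = 0.46 kHz.
0.46 kHz ≤ fs/2 = 27.8 kHz, appears at 0.46 kHz.
75.64 kHz mod fs = 20.04 kHz.
20.04 kHz ≤ fs/2 = 27.8 kHz, appears at 20.04 kHz.
174.02 kHz mod fs = 7.22 kHz.
7.22 kHz ≤ fs/2 = 27.8 kHz, appears at 7.22 kHz.
186.84 kHz mod fs = 20.04 kHz.
20.04 kHz ≤ fs/2 = 27.8 kHz, appears at 20.04 kHz.
75.64 kHz and 186.84 kHz both map to 20.04 kHz.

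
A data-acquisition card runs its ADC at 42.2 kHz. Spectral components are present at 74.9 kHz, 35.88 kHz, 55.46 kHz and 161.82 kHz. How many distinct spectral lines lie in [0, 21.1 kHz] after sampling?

fs/2 = 21.1 kHz.
74.9 kHz mod fs = 32.7 kHz.
32.7 kHz > fs/2 = 21.1 kHz, folds to fs − 32.7 kHz = 9.5 kHz.
35.88 kHz > fs/2 = 21.1 kHz, folds to fs − 35.88 kHz = 6.32 kHz.
55.46 kHz mod fs = 13.26 kHz.
13.26 kHz ≤ fs/2 = 21.1 kHz, appears at 13.26 kHz.
161.82 kHz mod fs = 35.22 kHz.
35.22 kHz > fs/2 = 21.1 kHz, folds to fs − 35.22 kHz = 6.98 kHz.
Distinct values: {6.32 kHz, 6.98 kHz, 9.5 kHz, 13.26 kHz} → 4.

4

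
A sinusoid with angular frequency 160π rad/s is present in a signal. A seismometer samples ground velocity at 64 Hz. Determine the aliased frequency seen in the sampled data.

16 Hz

ω = 160π rad/s → f = ω/(2π) = 80 Hz.
80 Hz mod fs = 16 Hz.
16 Hz ≤ fs/2 = 32 Hz, appears at 16 Hz.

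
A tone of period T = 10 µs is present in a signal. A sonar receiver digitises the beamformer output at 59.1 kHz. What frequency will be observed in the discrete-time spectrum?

T = 10 µs → f = 1/T = 100 kHz.
100 kHz mod fs = 40.9 kHz.
40.9 kHz > fs/2 = 29.55 kHz, folds to fs − 40.9 kHz = 18.2 kHz.

18.2 kHz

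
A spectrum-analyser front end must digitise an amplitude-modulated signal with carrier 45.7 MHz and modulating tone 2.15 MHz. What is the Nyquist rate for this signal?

AM sidebands sit at fc ± fm = 43.55 MHz and 47.85 MHz.
Highest-frequency component: 47.85 MHz.
Nyquist rate = 2 × 47.85 MHz = 95.7 MHz.

95.7 MHz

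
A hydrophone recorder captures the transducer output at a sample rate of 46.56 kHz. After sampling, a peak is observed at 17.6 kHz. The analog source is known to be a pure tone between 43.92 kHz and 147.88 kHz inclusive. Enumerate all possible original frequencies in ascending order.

64.16 kHz, 75.52 kHz, 110.72 kHz, 122.08 kHz

Frequencies that alias to 17.6 kHz are k·fs ± 17.6 kHz for integer k ≥ 0.
k=0: 17.6 kHz.
k=1: 28.96 kHz, 64.16 kHz.
k=2: 75.52 kHz, 110.72 kHz.
k=3: 122.08 kHz, 157.28 kHz.
k=4: 168.64 kHz, 203.84 kHz.
Within [43.92 kHz, 147.88 kHz]: 64.16 kHz, 75.52 kHz, 110.72 kHz, 122.08 kHz.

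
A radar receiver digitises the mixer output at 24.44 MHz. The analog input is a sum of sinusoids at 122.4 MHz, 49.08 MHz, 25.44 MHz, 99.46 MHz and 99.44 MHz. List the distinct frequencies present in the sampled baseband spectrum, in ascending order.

fs/2 = 12.22 MHz.
122.4 MHz mod fs = 0.2 MHz.
0.2 MHz ≤ fs/2 = 12.22 MHz, appears at 0.2 MHz.
49.08 MHz mod fs = 0.2 MHz.
0.2 MHz ≤ fs/2 = 12.22 MHz, appears at 0.2 MHz.
25.44 MHz mod fs = 1 MHz.
1 MHz ≤ fs/2 = 12.22 MHz, appears at 1 MHz.
99.46 MHz mod fs = 1.7 MHz.
1.7 MHz ≤ fs/2 = 12.22 MHz, appears at 1.7 MHz.
99.44 MHz mod fs = 1.68 MHz.
1.68 MHz ≤ fs/2 = 12.22 MHz, appears at 1.68 MHz.
Distinct values: {0.2 MHz, 1 MHz, 1.68 MHz, 1.7 MHz}.

0.2 MHz, 1 MHz, 1.68 MHz, 1.7 MHz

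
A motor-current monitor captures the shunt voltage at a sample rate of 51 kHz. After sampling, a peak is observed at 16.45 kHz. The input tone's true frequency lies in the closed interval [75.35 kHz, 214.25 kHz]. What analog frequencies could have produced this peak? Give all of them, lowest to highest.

85.55 kHz, 118.45 kHz, 136.55 kHz, 169.45 kHz, 187.55 kHz

Frequencies that alias to 16.45 kHz are k·fs ± 16.45 kHz for integer k ≥ 0.
k=0: 16.45 kHz.
k=1: 34.55 kHz, 67.45 kHz.
k=2: 85.55 kHz, 118.45 kHz.
k=3: 136.55 kHz, 169.45 kHz.
k=4: 187.55 kHz, 220.45 kHz.
k=5: 238.55 kHz, 271.45 kHz.
Within [75.35 kHz, 214.25 kHz]: 85.55 kHz, 118.45 kHz, 136.55 kHz, 169.45 kHz, 187.55 kHz.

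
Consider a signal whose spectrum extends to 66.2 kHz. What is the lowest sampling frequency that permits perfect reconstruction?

132.4 kHz

Nyquist rate = 2 × 66.2 kHz = 132.4 kHz.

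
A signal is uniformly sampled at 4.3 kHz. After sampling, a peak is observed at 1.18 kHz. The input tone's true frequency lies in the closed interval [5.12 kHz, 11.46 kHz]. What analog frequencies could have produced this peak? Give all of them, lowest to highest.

Frequencies that alias to 1.18 kHz are k·fs ± 1.18 kHz for integer k ≥ 0.
k=0: 1.18 kHz.
k=1: 3.12 kHz, 5.48 kHz.
k=2: 7.42 kHz, 9.78 kHz.
k=3: 11.72 kHz, 14.08 kHz.
Within [5.12 kHz, 11.46 kHz]: 5.48 kHz, 7.42 kHz, 9.78 kHz.

5.48 kHz, 7.42 kHz, 9.78 kHz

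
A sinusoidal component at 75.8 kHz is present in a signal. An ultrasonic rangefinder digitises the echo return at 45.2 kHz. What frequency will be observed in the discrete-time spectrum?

75.8 kHz mod fs = 30.6 kHz.
30.6 kHz > fs/2 = 22.6 kHz, folds to fs − 30.6 kHz = 14.6 kHz.

14.6 kHz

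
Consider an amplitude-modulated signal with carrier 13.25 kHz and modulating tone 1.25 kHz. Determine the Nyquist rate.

AM sidebands sit at fc ± fm = 12 kHz and 14.5 kHz.
Highest-frequency component: 14.5 kHz.
Nyquist rate = 2 × 14.5 kHz = 29 kHz.

29 kHz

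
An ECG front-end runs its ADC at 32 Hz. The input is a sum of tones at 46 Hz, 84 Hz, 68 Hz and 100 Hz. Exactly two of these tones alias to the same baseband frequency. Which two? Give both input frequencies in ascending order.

fs/2 = 16 Hz.
46 Hz mod fs = 14 Hz.
14 Hz ≤ fs/2 = 16 Hz, appears at 14 Hz.
84 Hz mod fs = 20 Hz.
20 Hz > fs/2 = 16 Hz, folds to fs − 20 Hz = 12 Hz.
68 Hz mod fs = 4 Hz.
4 Hz ≤ fs/2 = 16 Hz, appears at 4 Hz.
100 Hz mod fs = 4 Hz.
4 Hz ≤ fs/2 = 16 Hz, appears at 4 Hz.
68 Hz and 100 Hz both map to 4 Hz.

68 Hz, 100 Hz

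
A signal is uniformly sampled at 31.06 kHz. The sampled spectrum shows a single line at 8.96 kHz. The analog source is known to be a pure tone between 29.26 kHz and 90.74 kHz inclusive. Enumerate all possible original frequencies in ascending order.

40.02 kHz, 53.16 kHz, 71.08 kHz, 84.22 kHz

Frequencies that alias to 8.96 kHz are k·fs ± 8.96 kHz for integer k ≥ 0.
k=0: 8.96 kHz.
k=1: 22.1 kHz, 40.02 kHz.
k=2: 53.16 kHz, 71.08 kHz.
k=3: 84.22 kHz, 102.14 kHz.
k=4: 115.28 kHz, 133.2 kHz.
Within [29.26 kHz, 90.74 kHz]: 40.02 kHz, 53.16 kHz, 71.08 kHz, 84.22 kHz.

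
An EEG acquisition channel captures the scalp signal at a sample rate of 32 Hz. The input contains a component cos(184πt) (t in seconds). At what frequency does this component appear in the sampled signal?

ω = 184π rad/s → f = ω/(2π) = 92 Hz.
92 Hz mod fs = 28 Hz.
28 Hz > fs/2 = 16 Hz, folds to fs − 28 Hz = 4 Hz.

4 Hz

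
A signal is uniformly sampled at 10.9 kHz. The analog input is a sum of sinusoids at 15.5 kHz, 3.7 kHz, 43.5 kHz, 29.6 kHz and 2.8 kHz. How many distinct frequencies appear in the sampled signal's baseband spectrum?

fs/2 = 5.45 kHz.
15.5 kHz mod fs = 4.6 kHz.
4.6 kHz ≤ fs/2 = 5.45 kHz, appears at 4.6 kHz.
3.7 kHz ≤ fs/2 = 5.45 kHz, passes unchanged.
43.5 kHz mod fs = 10.8 kHz.
10.8 kHz > fs/2 = 5.45 kHz, folds to fs − 10.8 kHz = 0.1 kHz.
29.6 kHz mod fs = 7.8 kHz.
7.8 kHz > fs/2 = 5.45 kHz, folds to fs − 7.8 kHz = 3.1 kHz.
2.8 kHz ≤ fs/2 = 5.45 kHz, passes unchanged.
Distinct values: {0.1 kHz, 2.8 kHz, 3.1 kHz, 3.7 kHz, 4.6 kHz} → 5.

5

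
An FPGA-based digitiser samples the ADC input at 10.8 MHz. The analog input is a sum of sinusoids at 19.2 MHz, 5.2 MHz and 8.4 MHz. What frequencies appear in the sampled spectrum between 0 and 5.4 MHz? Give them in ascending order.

fs/2 = 5.4 MHz.
19.2 MHz mod fs = 8.4 MHz.
8.4 MHz > fs/2 = 5.4 MHz, folds to fs − 8.4 MHz = 2.4 MHz.
5.2 MHz ≤ fs/2 = 5.4 MHz, passes unchanged.
8.4 MHz > fs/2 = 5.4 MHz, folds to fs − 8.4 MHz = 2.4 MHz.
Distinct values: {2.4 MHz, 5.2 MHz}.

2.4 MHz, 5.2 MHz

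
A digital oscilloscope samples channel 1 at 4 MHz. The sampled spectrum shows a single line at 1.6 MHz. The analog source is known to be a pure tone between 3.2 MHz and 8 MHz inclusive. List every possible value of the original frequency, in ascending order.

Frequencies that alias to 1.6 MHz are k·fs ± 1.6 MHz for integer k ≥ 0.
k=0: 1.6 MHz.
k=1: 2.4 MHz, 5.6 MHz.
k=2: 6.4 MHz, 9.6 MHz.
k=3: 10.4 MHz, 13.6 MHz.
Within [3.2 MHz, 8 MHz]: 5.6 MHz, 6.4 MHz.

5.6 MHz, 6.4 MHz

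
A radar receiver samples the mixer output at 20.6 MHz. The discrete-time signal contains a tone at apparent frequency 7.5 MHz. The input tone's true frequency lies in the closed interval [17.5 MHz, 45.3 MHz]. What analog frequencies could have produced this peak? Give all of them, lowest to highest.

Frequencies that alias to 7.5 MHz are k·fs ± 7.5 MHz for integer k ≥ 0.
k=0: 7.5 MHz.
k=1: 13.1 MHz, 28.1 MHz.
k=2: 33.7 MHz, 48.7 MHz.
k=3: 54.3 MHz, 69.3 MHz.
Within [17.5 MHz, 45.3 MHz]: 28.1 MHz, 33.7 MHz.

28.1 MHz, 33.7 MHz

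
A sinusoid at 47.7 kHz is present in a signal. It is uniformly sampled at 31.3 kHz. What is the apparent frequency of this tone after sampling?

47.7 kHz mod fs = 16.4 kHz.
16.4 kHz > fs/2 = 15.65 kHz, folds to fs − 16.4 kHz = 14.9 kHz.

14.9 kHz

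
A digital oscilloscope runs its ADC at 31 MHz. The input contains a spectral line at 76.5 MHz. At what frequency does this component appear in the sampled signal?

14.5 MHz

76.5 MHz mod fs = 14.5 MHz.
14.5 MHz ≤ fs/2 = 15.5 MHz, appears at 14.5 MHz.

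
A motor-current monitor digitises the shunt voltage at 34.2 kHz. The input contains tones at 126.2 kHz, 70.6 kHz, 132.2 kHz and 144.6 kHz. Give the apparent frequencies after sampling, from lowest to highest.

fs/2 = 17.1 kHz.
126.2 kHz mod fs = 23.6 kHz.
23.6 kHz > fs/2 = 17.1 kHz, folds to fs − 23.6 kHz = 10.6 kHz.
70.6 kHz mod fs = 2.2 kHz.
2.2 kHz ≤ fs/2 = 17.1 kHz, appears at 2.2 kHz.
132.2 kHz mod fs = 29.6 kHz.
29.6 kHz > fs/2 = 17.1 kHz, folds to fs − 29.6 kHz = 4.6 kHz.
144.6 kHz mod fs = 7.8 kHz.
7.8 kHz ≤ fs/2 = 17.1 kHz, appears at 7.8 kHz.
Distinct values: {2.2 kHz, 4.6 kHz, 7.8 kHz, 10.6 kHz}.

2.2 kHz, 4.6 kHz, 7.8 kHz, 10.6 kHz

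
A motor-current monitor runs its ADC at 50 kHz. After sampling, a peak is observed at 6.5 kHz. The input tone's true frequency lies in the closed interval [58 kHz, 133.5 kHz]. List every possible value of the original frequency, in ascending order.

93.5 kHz, 106.5 kHz

Frequencies that alias to 6.5 kHz are k·fs ± 6.5 kHz for integer k ≥ 0.
k=0: 6.5 kHz.
k=1: 43.5 kHz, 56.5 kHz.
k=2: 93.5 kHz, 106.5 kHz.
k=3: 143.5 kHz, 156.5 kHz.
Within [58 kHz, 133.5 kHz]: 93.5 kHz, 106.5 kHz.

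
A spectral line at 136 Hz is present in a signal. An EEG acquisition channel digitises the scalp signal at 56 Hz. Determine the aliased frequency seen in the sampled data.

24 Hz

136 Hz mod fs = 24 Hz.
24 Hz ≤ fs/2 = 28 Hz, appears at 24 Hz.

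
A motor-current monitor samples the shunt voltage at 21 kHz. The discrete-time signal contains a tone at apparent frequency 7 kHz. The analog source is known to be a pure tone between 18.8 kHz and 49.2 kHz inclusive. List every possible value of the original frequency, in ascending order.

28 kHz, 35 kHz, 49 kHz

Frequencies that alias to 7 kHz are k·fs ± 7 kHz for integer k ≥ 0.
k=0: 7 kHz.
k=1: 14 kHz, 28 kHz.
k=2: 35 kHz, 49 kHz.
k=3: 56 kHz, 70 kHz.
Within [18.8 kHz, 49.2 kHz]: 28 kHz, 35 kHz, 49 kHz.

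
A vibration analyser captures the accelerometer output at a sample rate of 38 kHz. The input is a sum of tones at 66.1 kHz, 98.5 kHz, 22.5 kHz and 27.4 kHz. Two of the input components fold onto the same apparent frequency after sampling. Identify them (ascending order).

fs/2 = 19 kHz.
66.1 kHz mod fs = 28.1 kHz.
28.1 kHz > fs/2 = 19 kHz, folds to fs − 28.1 kHz = 9.9 kHz.
98.5 kHz mod fs = 22.5 kHz.
22.5 kHz > fs/2 = 19 kHz, folds to fs − 22.5 kHz = 15.5 kHz.
22.5 kHz > fs/2 = 19 kHz, folds to fs − 22.5 kHz = 15.5 kHz.
27.4 kHz > fs/2 = 19 kHz, folds to fs − 27.4 kHz = 10.6 kHz.
22.5 kHz and 98.5 kHz both map to 15.5 kHz.

22.5 kHz, 98.5 kHz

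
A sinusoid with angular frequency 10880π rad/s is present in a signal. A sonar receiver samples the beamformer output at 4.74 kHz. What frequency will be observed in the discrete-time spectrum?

ω = 10880π rad/s → f = ω/(2π) = 5440 Hz = 5.44 kHz.
5.44 kHz mod fs = 0.7 kHz.
0.7 kHz ≤ fs/2 = 2.37 kHz, appears at 0.7 kHz.

0.7 kHz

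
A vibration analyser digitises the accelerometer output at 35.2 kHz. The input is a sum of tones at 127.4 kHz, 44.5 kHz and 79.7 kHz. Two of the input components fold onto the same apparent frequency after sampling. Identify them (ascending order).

fs/2 = 17.6 kHz.
127.4 kHz mod fs = 21.8 kHz.
21.8 kHz > fs/2 = 17.6 kHz, folds to fs − 21.8 kHz = 13.4 kHz.
44.5 kHz mod fs = 9.3 kHz.
9.3 kHz ≤ fs/2 = 17.6 kHz, appears at 9.3 kHz.
79.7 kHz mod fs = 9.3 kHz.
9.3 kHz ≤ fs/2 = 17.6 kHz, appears at 9.3 kHz.
44.5 kHz and 79.7 kHz both map to 9.3 kHz.

44.5 kHz, 79.7 kHz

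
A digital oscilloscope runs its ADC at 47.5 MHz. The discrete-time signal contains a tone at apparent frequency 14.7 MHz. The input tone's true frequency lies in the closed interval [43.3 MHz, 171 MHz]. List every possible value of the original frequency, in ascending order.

Frequencies that alias to 14.7 MHz are k·fs ± 14.7 MHz for integer k ≥ 0.
k=0: 14.7 MHz.
k=1: 32.8 MHz, 62.2 MHz.
k=2: 80.3 MHz, 109.7 MHz.
k=3: 127.8 MHz, 157.2 MHz.
k=4: 175.3 MHz, 204.7 MHz.
Within [43.3 MHz, 171 MHz]: 62.2 MHz, 80.3 MHz, 109.7 MHz, 127.8 MHz, 157.2 MHz.

62.2 MHz, 80.3 MHz, 109.7 MHz, 127.8 MHz, 157.2 MHz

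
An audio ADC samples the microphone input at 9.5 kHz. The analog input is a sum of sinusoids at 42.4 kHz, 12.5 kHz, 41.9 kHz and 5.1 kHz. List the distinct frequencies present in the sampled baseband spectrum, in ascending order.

3 kHz, 3.9 kHz, 4.4 kHz

fs/2 = 4.75 kHz.
42.4 kHz mod fs = 4.4 kHz.
4.4 kHz ≤ fs/2 = 4.75 kHz, appears at 4.4 kHz.
12.5 kHz mod fs = 3 kHz.
3 kHz ≤ fs/2 = 4.75 kHz, appears at 3 kHz.
41.9 kHz mod fs = 3.9 kHz.
3.9 kHz ≤ fs/2 = 4.75 kHz, appears at 3.9 kHz.
5.1 kHz > fs/2 = 4.75 kHz, folds to fs − 5.1 kHz = 4.4 kHz.
Distinct values: {3 kHz, 3.9 kHz, 4.4 kHz}.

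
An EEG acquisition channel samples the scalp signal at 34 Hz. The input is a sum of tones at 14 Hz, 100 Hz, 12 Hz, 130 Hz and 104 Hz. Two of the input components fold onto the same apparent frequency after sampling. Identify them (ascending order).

fs/2 = 17 Hz.
14 Hz ≤ fs/2 = 17 Hz, passes unchanged.
100 Hz mod fs = 32 Hz.
32 Hz > fs/2 = 17 Hz, folds to fs − 32 Hz = 2 Hz.
12 Hz ≤ fs/2 = 17 Hz, passes unchanged.
130 Hz mod fs = 28 Hz.
28 Hz > fs/2 = 17 Hz, folds to fs − 28 Hz = 6 Hz.
104 Hz mod fs = 2 Hz.
2 Hz ≤ fs/2 = 17 Hz, appears at 2 Hz.
100 Hz and 104 Hz both map to 2 Hz.

100 Hz, 104 Hz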